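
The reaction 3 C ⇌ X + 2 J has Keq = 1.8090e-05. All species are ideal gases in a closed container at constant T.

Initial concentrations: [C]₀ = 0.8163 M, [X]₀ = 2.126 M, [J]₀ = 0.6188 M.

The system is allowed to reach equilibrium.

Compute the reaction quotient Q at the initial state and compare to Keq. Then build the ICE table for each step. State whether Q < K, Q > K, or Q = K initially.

Q₀ = 1.497; Q > K (proceeds reverse)

Q₀ = 1.497 vs Keq = 1.8090e-05 ⇒ Q>K, reverse
Step 1:
                  C         X         J
  Initial    0.8163     2.126    0.6188
  Change     0.9174   -0.3058   -0.6116
  Equil       1.734      1.82  0.007197
  solve Keq expr → x = -0.3058; check Q = 1.8090e-05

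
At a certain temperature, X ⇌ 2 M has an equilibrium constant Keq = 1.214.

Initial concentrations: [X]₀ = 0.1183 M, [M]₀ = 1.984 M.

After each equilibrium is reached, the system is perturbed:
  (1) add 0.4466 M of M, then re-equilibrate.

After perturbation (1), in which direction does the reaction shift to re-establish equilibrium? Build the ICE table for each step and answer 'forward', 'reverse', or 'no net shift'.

Q₀ = 33.27 vs Keq = 1.214 ⇒ Q>K, reverse
Step 1:
                    X           M
  init         0.1183       1.984
  Δ            0.5437      -1.087
  eq            0.662      0.8965
  solve Keq expr → x = -0.5437; check Q = 1.214
Then add 0.4466 M of M.
Step 2:
                    X           M
  init          0.662       1.343
  Δ            0.1693     -0.3385
  eq           0.8313       1.005
  solve Keq expr → x = -0.1693; check Q = 1.214

Direction: reverse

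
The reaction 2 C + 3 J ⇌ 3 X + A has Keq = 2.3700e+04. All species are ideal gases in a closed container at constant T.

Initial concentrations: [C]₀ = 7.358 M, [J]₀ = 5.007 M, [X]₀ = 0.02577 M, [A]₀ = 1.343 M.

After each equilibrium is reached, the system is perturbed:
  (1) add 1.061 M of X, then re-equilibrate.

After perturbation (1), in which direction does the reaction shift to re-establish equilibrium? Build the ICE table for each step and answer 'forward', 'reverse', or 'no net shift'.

Q₀ = 3.3819e-09 vs Keq = 2.3700e+04 ⇒ Q<K, forward
Step 1:
                  C         J         X         A
  Initial     7.358     5.007   0.02577     1.343
  Change     -3.273     -4.91      4.91     1.637
  Equil       4.085   0.09677     4.936      2.98
  solve Keq expr → x = 1.637; check Q = 2.3700e+04
Then add 1.061 M of X.
Step 2:
                  C         J         X         A
  Initial     4.085   0.09677     5.997      2.98
  Change    0.01338   0.02007  -0.02007 -0.006689
  Equil       4.098    0.1168     5.977     2.973
  solve Keq expr → x = -0.006689; check Q = 2.3700e+04

Direction: reverse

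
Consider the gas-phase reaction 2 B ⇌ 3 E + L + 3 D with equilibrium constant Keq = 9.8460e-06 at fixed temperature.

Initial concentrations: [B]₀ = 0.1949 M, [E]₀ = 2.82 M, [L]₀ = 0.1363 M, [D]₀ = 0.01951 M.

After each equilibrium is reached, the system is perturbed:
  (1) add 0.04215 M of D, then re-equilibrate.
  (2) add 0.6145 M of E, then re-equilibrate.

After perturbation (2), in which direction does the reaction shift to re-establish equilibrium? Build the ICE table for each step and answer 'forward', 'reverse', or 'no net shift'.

Q₀ = 5.9757e-04 vs Keq = 9.8460e-06 ⇒ Q>K, reverse
Step 1:
                   B          E          L          D
  I           0.1949       2.82     0.1363    0.01951
  C         0.009532    -0.0143  -0.004766    -0.0143
  E           0.2044      2.806     0.1315   0.005213
  solve Keq expr → x = -0.004766; check Q = 9.8460e-06
Then add 0.04215 M of D.
Step 2:
                   B          E          L          D
  I           0.2044      2.806     0.1315    0.04736
  C          0.02759   -0.04139    -0.0138   -0.04139
  E            0.232      2.764     0.1177   0.005973
  solve Keq expr → x = -0.0138; check Q = 9.8460e-06
Then add 0.6145 M of E.
Step 3:
                   B          E          L          D
  I            0.232      3.379     0.1177   0.005973
  C       7.1323e-04   -0.00107 -3.5661e-04   -0.00107
  E           0.2327      3.378     0.1174   0.004903
  solve Keq expr → x = -3.5661e-04; check Q = 9.8460e-06

Direction: reverse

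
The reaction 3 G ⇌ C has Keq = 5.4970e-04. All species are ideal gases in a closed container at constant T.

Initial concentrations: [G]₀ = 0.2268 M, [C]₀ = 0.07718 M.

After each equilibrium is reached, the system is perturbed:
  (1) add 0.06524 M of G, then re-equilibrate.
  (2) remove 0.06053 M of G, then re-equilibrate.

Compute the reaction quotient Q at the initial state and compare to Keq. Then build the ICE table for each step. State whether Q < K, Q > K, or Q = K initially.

Q₀ = 6.616; Q > K (proceeds reverse)

Q₀ = 6.616 vs Keq = 5.4970e-04 ⇒ Q>K, reverse
Step 1:
                   G          C
  init        0.2268    0.07718
  Δ           0.2314   -0.07713
  eq          0.4582 5.2873e-05
  solve Keq expr → x = -0.07713; check Q = 5.4970e-04
Then add 0.06524 M of G.
Step 2:
                   G          C
  init        0.5234 5.2873e-05
  Δ       -7.7758e-05 2.5919e-05
  eq          0.5233 7.8793e-05
  solve Keq expr → x = 2.5919e-05; check Q = 5.4970e-04
Then remove 0.06053 M of G.
Step 3:
                   G          C
  init        0.4628 7.8793e-05
  Δ       7.2821e-05 -2.4274e-05
  eq          0.4629 5.4519e-05
  solve Keq expr → x = -2.4274e-05; check Q = 5.4970e-04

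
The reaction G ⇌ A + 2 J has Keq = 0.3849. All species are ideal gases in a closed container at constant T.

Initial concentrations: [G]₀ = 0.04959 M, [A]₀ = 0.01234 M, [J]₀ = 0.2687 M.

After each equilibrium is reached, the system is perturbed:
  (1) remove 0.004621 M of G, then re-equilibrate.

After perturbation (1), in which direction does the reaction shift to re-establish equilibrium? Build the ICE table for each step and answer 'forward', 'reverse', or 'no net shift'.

Direction: reverse

Q₀ = 0.01797 vs Keq = 0.3849 ⇒ Q<K, forward
Step 1:
                  G         A         J
  Initial   0.04959   0.01234    0.2687
  Change   -0.03533   0.03533   0.07066
  Equil     0.01426   0.04767    0.3394
  solve Keq expr → x = 0.03533; check Q = 0.3849
Then remove 0.004621 M of G.
Step 2:
                  G         A         J
  Initial  0.009641   0.04767    0.3394
  Change   0.003177 -0.003177 -0.006353
  Equil     0.01282   0.04449     0.333
  solve Keq expr → x = -0.003177; check Q = 0.3849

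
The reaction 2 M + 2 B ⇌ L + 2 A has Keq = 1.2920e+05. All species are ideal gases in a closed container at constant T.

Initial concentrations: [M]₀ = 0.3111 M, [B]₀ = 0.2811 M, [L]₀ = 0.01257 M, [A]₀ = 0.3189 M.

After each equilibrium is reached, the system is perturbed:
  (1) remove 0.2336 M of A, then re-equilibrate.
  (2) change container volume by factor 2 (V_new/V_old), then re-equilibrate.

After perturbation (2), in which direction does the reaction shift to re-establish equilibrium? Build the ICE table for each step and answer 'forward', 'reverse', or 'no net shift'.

Q₀ = 0.1672 vs Keq = 1.2920e+05 ⇒ Q<K, forward
Step 1:
                  M         B         L         A
  Initial    0.3111    0.2811   0.01257    0.3189
  Change     -0.267    -0.267    0.1335     0.267
  Equil     0.04412   0.01412    0.1461    0.5859
  solve Keq expr → x = 0.1335; check Q = 1.2920e+05
Then remove 0.2336 M of A.
Step 2:
                  M         B         L         A
  Initial   0.04412   0.01412    0.1461    0.3523
  Change  -0.004478 -0.004478  0.002239  0.004478
  Equil     0.03964  0.009642    0.1483    0.3568
  solve Keq expr → x = 0.002239; check Q = 1.2920e+05
Then change container volume by factor 2 (V_new/V_old).
Step 3:
                  M         B         L         A
  Initial   0.01982  0.004821   0.07415    0.1784
  Change    0.00145   0.00145 -7.2485e-04  -0.00145
  Equil     0.02127  0.006271   0.07342    0.1769
  solve Keq expr → x = -7.2485e-04; check Q = 1.2920e+05

Direction: reverse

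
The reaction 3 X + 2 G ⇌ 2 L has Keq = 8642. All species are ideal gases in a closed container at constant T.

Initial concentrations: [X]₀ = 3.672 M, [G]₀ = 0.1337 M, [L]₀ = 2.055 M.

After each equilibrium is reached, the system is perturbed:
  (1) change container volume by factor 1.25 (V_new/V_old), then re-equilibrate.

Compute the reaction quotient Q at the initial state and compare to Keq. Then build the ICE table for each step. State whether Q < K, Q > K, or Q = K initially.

Q₀ = 4.771 vs Keq = 8642 ⇒ Q<K, forward
Step 1:
                  X         G         L
  Initial     3.672    0.1337     2.055
  Change    -0.1951   -0.1301    0.1301
  Equil       3.477  0.003626     2.185
  solve Keq expr → x = 0.06504; check Q = 8642
Then change container volume by factor 1.25 (V_new/V_old).
Step 2:
                  X         G         L
  Initial     2.782    0.0029     1.748
  Change    0.00172  0.001147 -0.001147
  Equil       2.783  0.004047     1.747
  solve Keq expr → x = -5.7332e-04; check Q = 8642

Q₀ = 4.771; Q < K (proceeds forward)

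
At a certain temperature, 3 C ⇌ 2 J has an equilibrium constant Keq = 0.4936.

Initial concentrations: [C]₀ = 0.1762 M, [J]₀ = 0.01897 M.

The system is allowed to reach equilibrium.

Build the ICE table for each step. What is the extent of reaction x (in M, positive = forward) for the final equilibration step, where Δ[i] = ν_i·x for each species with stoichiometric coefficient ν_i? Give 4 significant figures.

x = 0.01009 M

Q₀ = 0.06578 vs Keq = 0.4936 ⇒ Q<K, forward
Step 1:
                    C           J
  Initial      0.1762     0.01897
  Change     -0.03028     0.02019
  Equil        0.1459     0.03916
  solve Keq expr → x = 0.01009; check Q = 0.4936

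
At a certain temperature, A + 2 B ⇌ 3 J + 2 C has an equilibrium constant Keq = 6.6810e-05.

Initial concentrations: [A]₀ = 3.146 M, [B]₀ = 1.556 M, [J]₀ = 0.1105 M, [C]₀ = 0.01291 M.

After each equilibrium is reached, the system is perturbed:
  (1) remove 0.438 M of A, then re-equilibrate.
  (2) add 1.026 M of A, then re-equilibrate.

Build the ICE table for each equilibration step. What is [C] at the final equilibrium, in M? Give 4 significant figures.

Q₀ = 2.9523e-08 vs Keq = 6.6810e-05 ⇒ Q<K, forward
Step 1:
                   A          B          J          C
  init         3.146      1.556     0.1105    0.01291
  Δ         -0.05971    -0.1194     0.1791     0.1194
  eq           3.086      1.437     0.2896     0.1323
  solve Keq expr → x = 0.05971; check Q = 6.6810e-05
Then remove 0.438 M of A.
Step 2:
                   A          B          J          C
  init         2.648      1.437     0.2896     0.1323
  Δ         0.002341   0.004682  -0.007022  -0.004682
  eq           2.651      1.441     0.2826     0.1277
  solve Keq expr → x = -0.002341; check Q = 6.6810e-05
Then add 1.026 M of A.
Step 3:
                   A          B          J          C
  init         3.677      1.441     0.2826     0.1277
  Δ        -0.005095   -0.01019    0.01529    0.01019
  eq           3.672      1.431     0.2979     0.1378
  solve Keq expr → x = 0.005095; check Q = 6.6810e-05

[C]_eq = 0.1378 M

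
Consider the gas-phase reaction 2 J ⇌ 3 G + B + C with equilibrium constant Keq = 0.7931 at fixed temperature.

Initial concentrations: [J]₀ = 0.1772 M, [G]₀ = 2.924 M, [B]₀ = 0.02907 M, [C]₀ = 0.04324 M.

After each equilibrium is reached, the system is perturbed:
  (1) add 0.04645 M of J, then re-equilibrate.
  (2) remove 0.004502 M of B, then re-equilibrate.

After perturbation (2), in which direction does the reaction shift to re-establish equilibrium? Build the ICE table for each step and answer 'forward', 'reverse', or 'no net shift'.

Direction: forward

Q₀ = 1.001 vs Keq = 0.7931 ⇒ Q>K, reverse
Step 1:
                    J           G           B           C
  I            0.1772       2.924     0.02907     0.04324
  C          0.005452   -0.008177   -0.002726   -0.002726
  E            0.1827       2.916     0.02634     0.04051
  solve Keq expr → x = -0.002726; check Q = 0.7931
Then add 0.04645 M of J.
Step 2:
                    J           G           B           C
  I            0.2291       2.916     0.02634     0.04051
  C          -0.01156     0.01734    0.005781    0.005781
  E            0.2175       2.933     0.03213      0.0463
  solve Keq expr → x = 0.005781; check Q = 0.7931
Then remove 0.004502 M of B.
Step 3:
                    J           G           B           C
  I            0.2175       2.933     0.02762      0.0463
  C         -0.003883    0.005825    0.001942    0.001942
  E            0.2137       2.939     0.02957     0.04824
  solve Keq expr → x = 0.001942; check Q = 0.7931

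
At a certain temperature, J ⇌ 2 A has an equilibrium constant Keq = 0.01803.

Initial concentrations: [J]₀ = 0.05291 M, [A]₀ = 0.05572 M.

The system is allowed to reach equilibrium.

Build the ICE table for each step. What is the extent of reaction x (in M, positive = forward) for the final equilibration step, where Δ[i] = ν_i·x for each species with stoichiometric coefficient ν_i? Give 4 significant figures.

Q₀ = 0.05868 vs Keq = 0.01803 ⇒ Q>K, reverse
Step 1:
                    J           A
  I           0.05291     0.05572
  C            0.0109     -0.0218
  E           0.06381     0.03392
  solve Keq expr → x = -0.0109; check Q = 0.01803

x = -0.0109 M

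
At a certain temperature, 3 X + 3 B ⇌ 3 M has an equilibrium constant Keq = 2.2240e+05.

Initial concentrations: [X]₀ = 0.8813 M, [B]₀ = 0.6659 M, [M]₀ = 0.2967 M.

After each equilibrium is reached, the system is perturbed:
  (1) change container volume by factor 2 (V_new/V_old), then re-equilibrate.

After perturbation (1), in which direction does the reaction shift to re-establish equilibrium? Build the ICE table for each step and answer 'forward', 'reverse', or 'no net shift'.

Direction: reverse

Q₀ = 0.1292 vs Keq = 2.2240e+05 ⇒ Q<K, forward
Step 1:
                  X         B         M
  init       0.8813    0.6659    0.2967
  Δ         -0.6106   -0.6106    0.6106
  eq         0.2707   0.05532    0.9073
  solve Keq expr → x = 0.2035; check Q = 2.2240e+05
Then change container volume by factor 2 (V_new/V_old).
Step 2:
                  X         B         M
  init       0.1354   0.02766    0.4536
  Δ         0.01887   0.01887  -0.01887
  eq         0.1542   0.04653    0.4348
  solve Keq expr → x = -0.00629; check Q = 2.2240e+05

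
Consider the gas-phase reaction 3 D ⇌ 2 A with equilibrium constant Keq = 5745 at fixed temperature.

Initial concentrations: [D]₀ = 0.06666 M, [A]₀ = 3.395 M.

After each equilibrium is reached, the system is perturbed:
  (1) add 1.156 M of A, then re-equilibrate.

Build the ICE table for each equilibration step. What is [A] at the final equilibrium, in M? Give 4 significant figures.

[A]_eq = 4.494 M

Q₀ = 3.8912e+04 vs Keq = 5745 ⇒ Q>K, reverse
Step 1:
                    D           A
  Initial     0.06666       3.395
  Change       0.0585      -0.039
  Equil        0.1252       3.356
  solve Keq expr → x = -0.0195; check Q = 5745
Then add 1.156 M of A.
Step 2:
                    D           A
  Initial      0.1252       4.512
  Change       0.0269    -0.01793
  Equil        0.1521       4.494
  solve Keq expr → x = -0.008966; check Q = 5745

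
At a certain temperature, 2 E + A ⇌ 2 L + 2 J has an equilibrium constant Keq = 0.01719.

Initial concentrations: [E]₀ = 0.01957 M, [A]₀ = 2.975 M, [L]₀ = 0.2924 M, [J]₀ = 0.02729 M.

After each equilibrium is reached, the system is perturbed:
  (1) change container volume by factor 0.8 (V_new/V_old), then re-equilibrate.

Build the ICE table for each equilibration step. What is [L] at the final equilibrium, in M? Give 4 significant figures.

Q₀ = 0.05588 vs Keq = 0.01719 ⇒ Q>K, reverse
Step 1:
                  E         A         L         J
  init      0.01957     2.975    0.2924   0.02729
  Δ        0.006585  0.003292 -0.006585 -0.006585
  eq        0.02615     2.978    0.2858   0.02071
  solve Keq expr → x = -0.003292; check Q = 0.01719
Then change container volume by factor 0.8 (V_new/V_old).
Step 2:
                  E         A         L         J
  init      0.03269     3.723    0.3573   0.02588
  Δ        0.001537 7.6846e-04 -0.001537 -0.001537
  eq        0.03423     3.724    0.3557   0.02434
  solve Keq expr → x = -7.6846e-04; check Q = 0.01719

[L]_eq = 0.3557 M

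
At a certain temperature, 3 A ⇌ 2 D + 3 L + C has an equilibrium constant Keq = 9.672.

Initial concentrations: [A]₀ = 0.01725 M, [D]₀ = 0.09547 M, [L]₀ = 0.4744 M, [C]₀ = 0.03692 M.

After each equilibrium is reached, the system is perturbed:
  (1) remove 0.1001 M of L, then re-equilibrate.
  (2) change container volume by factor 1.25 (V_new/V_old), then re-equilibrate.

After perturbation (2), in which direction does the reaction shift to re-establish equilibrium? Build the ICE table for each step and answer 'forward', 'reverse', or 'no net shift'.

Q₀ = 6.999 vs Keq = 9.672 ⇒ Q<K, forward
Step 1:
                  A         D         L         C
  Initial   0.01725   0.09547    0.4744   0.03692
  Change  -0.001531   0.00102  0.001531 5.1021e-04
  Equil     0.01572   0.09649    0.4759   0.03743
  solve Keq expr → x = 5.1021e-04; check Q = 9.672
Then remove 0.1001 M of L.
Step 2:
                  A         D         L         C
  Initial   0.01572   0.09649    0.3758   0.03743
  Change  -0.002932  0.001954  0.002932 9.7720e-04
  Equil     0.01279   0.09844    0.3788   0.03841
  solve Keq expr → x = 9.7720e-04; check Q = 9.672
Then change container volume by factor 1.25 (V_new/V_old).
Step 3:
                  A         D         L         C
  Initial   0.01023   0.07876     0.303   0.03073
  Change  -0.001855  0.001236  0.001855 6.1819e-04
  Equil    0.008376   0.07999    0.3049   0.03134
  solve Keq expr → x = 6.1819e-04; check Q = 9.672

Direction: forward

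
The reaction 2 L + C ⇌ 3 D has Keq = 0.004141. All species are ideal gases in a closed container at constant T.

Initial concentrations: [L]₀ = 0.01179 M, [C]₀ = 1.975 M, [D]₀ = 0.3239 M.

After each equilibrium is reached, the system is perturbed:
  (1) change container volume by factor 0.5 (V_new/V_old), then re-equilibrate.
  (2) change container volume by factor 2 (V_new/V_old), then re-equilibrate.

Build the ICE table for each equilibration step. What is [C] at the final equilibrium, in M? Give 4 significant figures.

[C]_eq = 2.061 M

Q₀ = 123.8 vs Keq = 0.004141 ⇒ Q>K, reverse
Step 1:
                    L           C           D
  I           0.01179       1.975      0.3239
  C            0.1719     0.08595     -0.2579
  E            0.1837       2.061     0.06604
  solve Keq expr → x = -0.08595; check Q = 0.004141
Then change container volume by factor 0.5 (V_new/V_old).
Step 2:
                    L           C           D
  I            0.3674       4.122      0.1321
  C                 0           0           0
  E            0.3674       4.122      0.1321
  solve Keq expr → x = 0; check Q = 0.004141
Then change container volume by factor 2 (V_new/V_old).
Step 3:
                    L           C           D
  I            0.1837       2.061     0.06604
  C                 0           0           0
  E            0.1837       2.061     0.06604
  solve Keq expr → x = 0; check Q = 0.004141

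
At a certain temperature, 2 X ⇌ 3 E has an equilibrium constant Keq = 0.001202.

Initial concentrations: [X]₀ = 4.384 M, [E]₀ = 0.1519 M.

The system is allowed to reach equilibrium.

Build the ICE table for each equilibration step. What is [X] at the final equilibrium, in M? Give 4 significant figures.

Q₀ = 1.8236e-04 vs Keq = 0.001202 ⇒ Q<K, forward
Step 1:
                    X           E
  I             4.384      0.1519
  C          -0.08611      0.1292
  E             4.298      0.2811
  solve Keq expr → x = 0.04305; check Q = 0.001202

[X]_eq = 4.298 M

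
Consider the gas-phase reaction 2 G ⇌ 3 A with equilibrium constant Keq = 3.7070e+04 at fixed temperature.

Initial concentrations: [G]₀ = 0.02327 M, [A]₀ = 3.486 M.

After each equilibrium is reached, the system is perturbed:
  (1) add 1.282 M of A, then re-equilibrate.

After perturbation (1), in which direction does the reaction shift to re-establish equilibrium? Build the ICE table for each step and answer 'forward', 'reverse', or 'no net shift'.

Q₀ = 7.8233e+04 vs Keq = 3.7070e+04 ⇒ Q>K, reverse
Step 1:
                    G           A
  init        0.02327       3.486
  Δ           0.01031    -0.01547
  eq          0.03358       3.471
  solve Keq expr → x = -0.005155; check Q = 3.7070e+04
Then add 1.282 M of A.
Step 2:
                    G           A
  init        0.03358       4.753
  Δ           0.01973    -0.02959
  eq          0.05331       4.723
  solve Keq expr → x = -0.009865; check Q = 3.7070e+04

Direction: reverse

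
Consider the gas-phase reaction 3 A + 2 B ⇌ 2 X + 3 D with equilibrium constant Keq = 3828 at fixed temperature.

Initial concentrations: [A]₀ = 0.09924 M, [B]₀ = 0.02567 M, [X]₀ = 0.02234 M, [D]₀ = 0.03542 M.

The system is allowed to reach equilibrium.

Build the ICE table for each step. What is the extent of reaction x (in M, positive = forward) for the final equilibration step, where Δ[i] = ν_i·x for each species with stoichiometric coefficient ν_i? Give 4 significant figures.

x = 0.01236 M

Q₀ = 0.03443 vs Keq = 3828 ⇒ Q<K, forward
Step 1:
                   A          B          X          D
  init       0.09924    0.02567    0.02234    0.03542
  Δ         -0.03707   -0.02471    0.02471    0.03707
  eq         0.06217 9.5746e-04    0.04705    0.07249
  solve Keq expr → x = 0.01236; check Q = 3828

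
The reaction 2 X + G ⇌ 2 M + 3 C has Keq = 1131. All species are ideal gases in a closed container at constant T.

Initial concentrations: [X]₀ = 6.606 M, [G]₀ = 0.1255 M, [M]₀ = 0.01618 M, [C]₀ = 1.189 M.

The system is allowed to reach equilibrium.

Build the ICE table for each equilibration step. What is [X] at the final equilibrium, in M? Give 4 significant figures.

Q₀ = 8.0349e-05 vs Keq = 1131 ⇒ Q<K, forward
Step 1:
                   X          G          M          C
  Initial      6.606     0.1255    0.01618      1.189
  Change      -0.251    -0.1255      0.251     0.3765
  Equil        6.355 5.9954e-06     0.2672      1.565
  solve Keq expr → x = 0.1255; check Q = 1131

[X]_eq = 6.355 M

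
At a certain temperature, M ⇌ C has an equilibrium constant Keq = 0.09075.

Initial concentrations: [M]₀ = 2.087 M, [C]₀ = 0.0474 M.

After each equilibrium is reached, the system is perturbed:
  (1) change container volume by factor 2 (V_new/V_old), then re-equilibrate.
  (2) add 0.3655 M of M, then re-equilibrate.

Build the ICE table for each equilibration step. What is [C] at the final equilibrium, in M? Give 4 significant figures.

Q₀ = 0.02271 vs Keq = 0.09075 ⇒ Q<K, forward
Step 1:
                  M         C
  init        2.087    0.0474
  Δ         -0.1302    0.1302
  eq          1.957    0.1776
  solve Keq expr → x = 0.1302; check Q = 0.09075
Then change container volume by factor 2 (V_new/V_old).
Step 2:
                  M         C
  init       0.9784   0.08879
  Δ               0         0
  eq         0.9784   0.08879
  solve Keq expr → x = 0; check Q = 0.09075
Then add 0.3655 M of M.
Step 3:
                  M         C
  init        1.344   0.08879
  Δ        -0.03041   0.03041
  eq          1.313    0.1192
  solve Keq expr → x = 0.03041; check Q = 0.09075

[C]_eq = 0.1192 M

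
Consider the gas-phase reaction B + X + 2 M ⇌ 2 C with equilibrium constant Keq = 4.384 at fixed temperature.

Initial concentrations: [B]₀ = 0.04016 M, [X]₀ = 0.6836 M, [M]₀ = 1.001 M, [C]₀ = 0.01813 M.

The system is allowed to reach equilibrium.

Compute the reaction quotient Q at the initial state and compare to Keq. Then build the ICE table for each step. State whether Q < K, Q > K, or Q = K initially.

Q₀ = 0.01195 vs Keq = 4.384 ⇒ Q<K, forward
Step 1:
                  B         X         M         C
  I         0.04016    0.6836     1.001   0.01813
  C        -0.03672  -0.03672  -0.07345   0.07345
  E        0.003437    0.6469    0.9276   0.09158
  solve Keq expr → x = 0.03672; check Q = 4.384

Q₀ = 0.01195; Q < K (proceeds forward)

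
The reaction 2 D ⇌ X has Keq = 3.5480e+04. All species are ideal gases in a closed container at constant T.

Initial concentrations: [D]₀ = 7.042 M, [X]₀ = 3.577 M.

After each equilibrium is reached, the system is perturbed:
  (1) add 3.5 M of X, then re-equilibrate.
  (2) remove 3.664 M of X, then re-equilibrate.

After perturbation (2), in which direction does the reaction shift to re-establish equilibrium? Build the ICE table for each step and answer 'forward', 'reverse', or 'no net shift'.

Direction: forward

Q₀ = 0.07213 vs Keq = 3.5480e+04 ⇒ Q<K, forward
Step 1:
                    D           X
  I             7.042       3.577
  C            -7.028       3.514
  E           0.01414       7.091
  solve Keq expr → x = 3.514; check Q = 3.5480e+04
Then add 3.5 M of X.
Step 2:
                    D           X
  I           0.01414       10.59
  C          0.003139   -0.001569
  E           0.01728       10.59
  solve Keq expr → x = -0.001569; check Q = 3.5480e+04
Then remove 3.664 M of X.
Step 3:
                    D           X
  I           0.01728       6.925
  C         -0.003303    0.001652
  E           0.01397       6.927
  solve Keq expr → x = 0.001652; check Q = 3.5480e+04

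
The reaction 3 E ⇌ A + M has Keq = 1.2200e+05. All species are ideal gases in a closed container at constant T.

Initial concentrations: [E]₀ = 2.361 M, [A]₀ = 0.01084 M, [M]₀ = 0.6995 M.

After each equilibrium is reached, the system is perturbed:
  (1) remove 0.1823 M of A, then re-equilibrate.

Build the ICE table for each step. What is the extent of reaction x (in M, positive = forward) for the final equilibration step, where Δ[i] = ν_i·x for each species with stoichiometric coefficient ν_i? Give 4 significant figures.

x = 5.8941e-04 M

Q₀ = 5.7614e-04 vs Keq = 1.2200e+05 ⇒ Q<K, forward
Step 1:
                   E          A          M
  I            2.361    0.01084     0.6995
  C            -2.34     0.7799     0.7799
  E          0.02125     0.7908      1.479
  solve Keq expr → x = 0.7799; check Q = 1.2200e+05
Then remove 0.1823 M of A.
Step 2:
                   E          A          M
  I          0.02125     0.6085      1.479
  C        -0.001768 5.8941e-04 5.8941e-04
  E          0.01948      0.609       1.48
  solve Keq expr → x = 5.8941e-04; check Q = 1.2200e+05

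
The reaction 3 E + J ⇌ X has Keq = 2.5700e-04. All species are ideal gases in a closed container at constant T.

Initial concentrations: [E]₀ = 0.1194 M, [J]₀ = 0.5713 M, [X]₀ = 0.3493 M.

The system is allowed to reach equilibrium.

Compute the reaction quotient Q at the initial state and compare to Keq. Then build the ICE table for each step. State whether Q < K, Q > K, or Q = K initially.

Q₀ = 359.2 vs Keq = 2.5700e-04 ⇒ Q>K, reverse
Step 1:
                   E          J          X
  I           0.1194     0.5713     0.3493
  C            1.047     0.3489    -0.3489
  E            1.166     0.9202 3.7507e-04
  solve Keq expr → x = -0.3489; check Q = 2.5700e-04

Q₀ = 359.2; Q > K (proceeds reverse)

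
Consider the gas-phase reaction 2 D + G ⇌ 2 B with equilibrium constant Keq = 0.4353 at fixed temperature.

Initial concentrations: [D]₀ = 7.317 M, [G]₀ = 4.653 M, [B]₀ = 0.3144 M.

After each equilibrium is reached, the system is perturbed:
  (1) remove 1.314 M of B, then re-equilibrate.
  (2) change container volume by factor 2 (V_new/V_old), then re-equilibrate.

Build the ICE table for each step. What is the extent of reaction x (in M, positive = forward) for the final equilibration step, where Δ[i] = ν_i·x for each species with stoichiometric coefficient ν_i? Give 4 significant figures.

Q₀ = 3.9679e-04 vs Keq = 0.4353 ⇒ Q<K, forward
Step 1:
                  D         G         B
  Initial     7.317     4.653    0.3144
  Change     -3.692    -1.846     3.692
  Equil       3.625     2.807     4.007
  solve Keq expr → x = 1.846; check Q = 0.4353
Then remove 1.314 M of B.
Step 2:
                  D         G         B
  Initial     3.625     2.807     2.693
  Change    -0.5438   -0.2719    0.5438
  Equil       3.081     2.535     3.236
  solve Keq expr → x = 0.2719; check Q = 0.4353
Then change container volume by factor 2 (V_new/V_old).
Step 3:
                  D         G         B
  Initial      1.54     1.267     1.618
  Change     0.2373    0.1186   -0.2373
  Equil       1.778     1.386     1.381
  solve Keq expr → x = -0.1186; check Q = 0.4353

x = -0.1186 M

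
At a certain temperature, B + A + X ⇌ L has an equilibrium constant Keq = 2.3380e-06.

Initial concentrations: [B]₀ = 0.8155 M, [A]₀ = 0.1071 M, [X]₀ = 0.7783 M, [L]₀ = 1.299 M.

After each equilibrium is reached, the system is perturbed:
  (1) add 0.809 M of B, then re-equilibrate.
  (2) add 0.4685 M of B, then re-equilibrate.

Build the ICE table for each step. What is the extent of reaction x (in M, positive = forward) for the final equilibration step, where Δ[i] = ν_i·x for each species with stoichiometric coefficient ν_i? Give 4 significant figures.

Q₀ = 19.11 vs Keq = 2.3380e-06 ⇒ Q>K, reverse
Step 1:
                   B          A          X          L
  I           0.8155     0.1071     0.7783      1.299
  C            1.299      1.299      1.299     -1.299
  E            2.114      1.406      2.077 1.4440e-05
  solve Keq expr → x = -1.299; check Q = 2.3380e-06
Then add 0.809 M of B.
Step 2:
                   B          A          X          L
  I            2.923      1.406      2.077 1.4440e-05
  C       -5.5244e-06 -5.5244e-06 -5.5244e-06 5.5244e-06
  E            2.923      1.406      2.077 1.9964e-05
  solve Keq expr → x = 5.5244e-06; check Q = 2.3380e-06
Then add 0.4685 M of B.
Step 3:
                   B          A          X          L
  I            3.392      1.406      2.077 1.9964e-05
  C       -3.1992e-06 -3.1992e-06 -3.1992e-06 3.1992e-06
  E            3.392      1.406      2.077 2.3163e-05
  solve Keq expr → x = 3.1992e-06; check Q = 2.3380e-06

x = 3.1992e-06 M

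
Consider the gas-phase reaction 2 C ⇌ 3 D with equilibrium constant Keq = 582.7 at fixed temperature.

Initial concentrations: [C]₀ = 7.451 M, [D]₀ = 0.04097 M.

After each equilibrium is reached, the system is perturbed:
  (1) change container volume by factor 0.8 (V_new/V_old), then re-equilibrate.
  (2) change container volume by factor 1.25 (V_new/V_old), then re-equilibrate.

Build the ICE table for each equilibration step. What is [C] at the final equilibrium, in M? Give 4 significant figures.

[C]_eq = 1.198 M

Q₀ = 1.2387e-06 vs Keq = 582.7 ⇒ Q<K, forward
Step 1:
                    C           D
  Initial       7.451     0.04097
  Change       -6.253        9.38
  Equil         1.198       9.421
  solve Keq expr → x = 3.127; check Q = 582.7
Then change container volume by factor 0.8 (V_new/V_old).
Step 2:
                    C           D
  Initial       1.497       11.78
  Change        0.134     -0.2011
  Equil         1.631       11.57
  solve Keq expr → x = -0.06702; check Q = 582.7
Then change container volume by factor 1.25 (V_new/V_old).
Step 3:
                    C           D
  Initial       1.305        9.26
  Change      -0.1072      0.1609
  Equil         1.198       9.421
  solve Keq expr → x = 0.05362; check Q = 582.7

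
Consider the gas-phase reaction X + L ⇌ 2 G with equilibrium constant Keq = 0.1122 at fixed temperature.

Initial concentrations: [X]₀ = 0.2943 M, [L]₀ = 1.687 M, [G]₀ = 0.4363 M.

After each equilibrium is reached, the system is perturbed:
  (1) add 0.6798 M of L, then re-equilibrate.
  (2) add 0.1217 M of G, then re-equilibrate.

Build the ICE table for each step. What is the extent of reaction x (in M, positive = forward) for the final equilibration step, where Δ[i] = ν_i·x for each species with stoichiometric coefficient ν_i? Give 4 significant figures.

Q₀ = 0.3834 vs Keq = 0.1122 ⇒ Q>K, reverse
Step 1:
                    X           L           G
  Initial      0.2943       1.687      0.4363
  Change      0.08159     0.08159     -0.1632
  Equil        0.3759       1.769      0.2731
  solve Keq expr → x = -0.08159; check Q = 0.1122
Then add 0.6798 M of L.
Step 2:
                    X           L           G
  Initial      0.3759       2.448      0.2731
  Change     -0.01931    -0.01931     0.03863
  Equil        0.3566       2.429      0.3117
  solve Keq expr → x = 0.01931; check Q = 0.1122
Then add 0.1217 M of G.
Step 3:
                    X           L           G
  Initial      0.3566       2.429      0.4334
  Change      0.04885     0.04885     -0.0977
  Equil        0.4054       2.478      0.3357
  solve Keq expr → x = -0.04885; check Q = 0.1122

x = -0.04885 M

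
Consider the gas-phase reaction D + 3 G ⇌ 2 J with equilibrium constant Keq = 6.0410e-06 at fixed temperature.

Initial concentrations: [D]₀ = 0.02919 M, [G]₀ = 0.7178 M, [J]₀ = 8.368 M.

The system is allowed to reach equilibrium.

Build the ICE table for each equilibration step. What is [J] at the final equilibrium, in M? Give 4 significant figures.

[J]_eq = 0.2311 M

Q₀ = 6486 vs Keq = 6.0410e-06 ⇒ Q>K, reverse
Step 1:
                    D           G           J
  I           0.02919      0.7178       8.368
  C             4.068       12.21      -8.137
  E             4.098       12.92      0.2311
  solve Keq expr → x = -4.068; check Q = 6.0410e-06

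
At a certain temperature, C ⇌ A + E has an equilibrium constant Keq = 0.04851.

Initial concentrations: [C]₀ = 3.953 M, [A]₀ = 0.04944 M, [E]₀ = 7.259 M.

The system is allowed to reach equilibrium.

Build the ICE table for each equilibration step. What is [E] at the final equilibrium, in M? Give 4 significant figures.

Q₀ = 0.09079 vs Keq = 0.04851 ⇒ Q>K, reverse
Step 1:
                   C          A          E
  Initial      3.953    0.04944      7.259
  Change     0.02279   -0.02279   -0.02279
  Equil        3.976    0.02665      7.236
  solve Keq expr → x = -0.02279; check Q = 0.04851

[E]_eq = 7.236 M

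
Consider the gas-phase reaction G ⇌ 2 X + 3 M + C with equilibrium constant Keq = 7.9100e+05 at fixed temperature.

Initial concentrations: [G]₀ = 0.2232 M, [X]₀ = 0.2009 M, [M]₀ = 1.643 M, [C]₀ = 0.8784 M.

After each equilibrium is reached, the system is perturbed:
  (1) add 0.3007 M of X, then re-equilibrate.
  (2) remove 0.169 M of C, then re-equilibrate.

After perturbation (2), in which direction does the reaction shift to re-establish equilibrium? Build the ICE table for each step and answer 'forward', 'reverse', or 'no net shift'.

Q₀ = 0.7045 vs Keq = 7.9100e+05 ⇒ Q<K, forward
Step 1:
                  G         X         M         C
  I          0.2232    0.2009     1.643    0.8784
  C         -0.2232    0.4464    0.6696    0.2232
  E       7.2165e-06    0.6473     2.313     1.102
  solve Keq expr → x = 0.2232; check Q = 7.9100e+05
Then add 0.3007 M of X.
Step 2:
                  G         X         M         C
  I       7.2165e-06     0.948     2.313     1.102
  C       8.2612e-06 -1.6522e-05 -2.4783e-05 -8.2612e-06
  E       1.5478e-05     0.948     2.313     1.102
  solve Keq expr → x = -8.2612e-06; check Q = 7.9100e+05
Then remove 0.169 M of C.
Step 3:
                  G         X         M         C
  I       1.5478e-05     0.948     2.313    0.9326
  C       -2.3742e-06 4.7484e-06 7.1227e-06 2.3742e-06
  E       1.3103e-05     0.948     2.313    0.9326
  solve Keq expr → x = 2.3742e-06; check Q = 7.9100e+05

Direction: forward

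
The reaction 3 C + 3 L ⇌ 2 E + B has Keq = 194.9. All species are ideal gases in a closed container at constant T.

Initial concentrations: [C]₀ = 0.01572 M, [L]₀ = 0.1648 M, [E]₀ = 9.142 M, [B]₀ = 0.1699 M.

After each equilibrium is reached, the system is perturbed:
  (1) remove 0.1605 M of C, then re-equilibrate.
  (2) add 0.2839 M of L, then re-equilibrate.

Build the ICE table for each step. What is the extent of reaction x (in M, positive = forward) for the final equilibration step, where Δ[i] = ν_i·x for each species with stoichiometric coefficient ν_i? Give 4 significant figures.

Q₀ = 8.1667e+08 vs Keq = 194.9 ⇒ Q>K, reverse
Step 1:
                  C         L         E         B
  Initial   0.01572    0.1648     9.142    0.1699
  Change      0.406     0.406   -0.2707   -0.1353
  Equil      0.4218    0.5708     8.871   0.03456
  solve Keq expr → x = -0.1353; check Q = 194.9
Then remove 0.1605 M of C.
Step 2:
                  C         L         E         B
  Initial    0.2613    0.5708     8.871   0.03456
  Change    0.04981   0.04981  -0.03321   -0.0166
  Equil      0.3111    0.6206     8.838   0.01795
  solve Keq expr → x = -0.0166; check Q = 194.9
Then add 0.2839 M of L.
Step 3:
                  C         L         E         B
  Initial    0.3111    0.9045     8.838   0.01795
  Change   -0.04079  -0.04079   0.02719    0.0136
  Equil      0.2703    0.8638     8.865   0.03155
  solve Keq expr → x = 0.0136; check Q = 194.9

x = 0.0136 M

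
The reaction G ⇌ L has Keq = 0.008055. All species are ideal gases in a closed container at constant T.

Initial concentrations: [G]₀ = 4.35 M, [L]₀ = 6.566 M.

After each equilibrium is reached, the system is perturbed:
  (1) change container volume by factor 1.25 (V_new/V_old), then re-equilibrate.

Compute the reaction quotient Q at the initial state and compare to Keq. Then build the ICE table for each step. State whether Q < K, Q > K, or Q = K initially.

Q₀ = 1.509; Q > K (proceeds reverse)

Q₀ = 1.509 vs Keq = 0.008055 ⇒ Q>K, reverse
Step 1:
                  G         L
  Initial      4.35     6.566
  Change      6.479    -6.479
  Equil       10.83   0.08723
  solve Keq expr → x = -6.479; check Q = 0.008055
Then change container volume by factor 1.25 (V_new/V_old).
Step 2:
                  G         L
  Initial     8.663   0.06978
  Change          0         0
  Equil       8.663   0.06978
  solve Keq expr → x = 0; check Q = 0.008055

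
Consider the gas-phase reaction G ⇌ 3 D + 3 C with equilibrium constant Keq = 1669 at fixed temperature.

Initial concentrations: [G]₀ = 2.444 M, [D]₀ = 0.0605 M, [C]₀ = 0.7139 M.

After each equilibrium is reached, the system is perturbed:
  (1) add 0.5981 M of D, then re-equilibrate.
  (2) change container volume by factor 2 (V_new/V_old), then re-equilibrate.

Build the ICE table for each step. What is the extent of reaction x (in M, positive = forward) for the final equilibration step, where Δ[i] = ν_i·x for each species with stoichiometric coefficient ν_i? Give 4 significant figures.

Q₀ = 3.2967e-05 vs Keq = 1669 ⇒ Q<K, forward
Step 1:
                   G          D          C
  I            2.444     0.0605     0.7139
  C           -1.084      3.253      3.253
  E             1.36      3.313      3.967
  solve Keq expr → x = 1.084; check Q = 1669
Then add 0.5981 M of D.
Step 2:
                   G          D          C
  I             1.36      3.911      3.967
  C          0.09138    -0.2741    -0.2741
  E            1.451      3.637      3.692
  solve Keq expr → x = -0.09138; check Q = 1669
Then change container volume by factor 2 (V_new/V_old).
Step 3:
                   G          D          C
  I           0.7256      1.819      1.846
  C            -0.36       1.08       1.08
  E           0.3656      2.899      2.926
  solve Keq expr → x = 0.36; check Q = 1669

x = 0.36 M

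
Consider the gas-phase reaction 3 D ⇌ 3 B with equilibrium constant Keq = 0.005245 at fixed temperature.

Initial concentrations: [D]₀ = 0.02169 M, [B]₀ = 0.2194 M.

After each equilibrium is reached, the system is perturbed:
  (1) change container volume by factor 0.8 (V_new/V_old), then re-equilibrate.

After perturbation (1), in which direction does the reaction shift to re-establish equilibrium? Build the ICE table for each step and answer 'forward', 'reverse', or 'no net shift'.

Direction: no net shift

Q₀ = 1035 vs Keq = 0.005245 ⇒ Q>K, reverse
Step 1:
                    D           B
  init        0.02169      0.2194
  Δ            0.1837     -0.1837
  eq           0.2054     0.03569
  solve Keq expr → x = -0.06124; check Q = 0.005245
Then change container volume by factor 0.8 (V_new/V_old).
Step 2:
                    D           B
  init         0.2568     0.04461
  Δ                 0           0
  eq           0.2568     0.04461
  solve Keq expr → x = 0; check Q = 0.005245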